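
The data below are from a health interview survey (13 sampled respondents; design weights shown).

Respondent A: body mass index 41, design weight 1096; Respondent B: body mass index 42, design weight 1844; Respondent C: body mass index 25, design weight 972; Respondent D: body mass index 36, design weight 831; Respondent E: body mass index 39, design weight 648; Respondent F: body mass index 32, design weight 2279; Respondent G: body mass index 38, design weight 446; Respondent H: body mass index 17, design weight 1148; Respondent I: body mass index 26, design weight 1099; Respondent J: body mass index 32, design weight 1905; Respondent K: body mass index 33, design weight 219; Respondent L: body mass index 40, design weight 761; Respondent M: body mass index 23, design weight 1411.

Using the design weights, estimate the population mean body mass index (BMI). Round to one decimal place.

Weighted sum = 470918
Sum of weights = 14659
Weighted mean = 470918 / 14659 = 32.124838

32.1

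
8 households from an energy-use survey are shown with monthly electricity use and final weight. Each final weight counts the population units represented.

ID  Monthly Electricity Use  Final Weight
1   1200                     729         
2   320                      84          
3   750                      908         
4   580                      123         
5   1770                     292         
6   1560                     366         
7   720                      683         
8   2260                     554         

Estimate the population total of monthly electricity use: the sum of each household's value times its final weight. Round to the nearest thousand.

Weighted total = 1200×729 + 320×84 + 750×908 + 580×123 + 1770×292 + 1560×366 + 720×683 + 2260×554
  = 874800 + 26880 + 681000 + 71340 + 516840 + 570960 + 491760 + 1252040 = 4485620

4486000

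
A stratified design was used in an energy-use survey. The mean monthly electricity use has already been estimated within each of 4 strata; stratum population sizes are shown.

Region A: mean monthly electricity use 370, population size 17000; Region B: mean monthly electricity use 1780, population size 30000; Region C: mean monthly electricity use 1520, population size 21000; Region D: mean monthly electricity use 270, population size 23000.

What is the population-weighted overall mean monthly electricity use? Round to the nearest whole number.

Σ Nₕ·x̄ₕ = 370×17000 + 1780×30000 + 1520×21000 + 270×23000
  = 6290000 + 53400000 + 31920000 + 6210000 = 97820000
Σ Nₕ = 17000 + 30000 + 21000 + 23000 = 91000
Overall mean = 97820000 / 91000 = 1074.9451

1075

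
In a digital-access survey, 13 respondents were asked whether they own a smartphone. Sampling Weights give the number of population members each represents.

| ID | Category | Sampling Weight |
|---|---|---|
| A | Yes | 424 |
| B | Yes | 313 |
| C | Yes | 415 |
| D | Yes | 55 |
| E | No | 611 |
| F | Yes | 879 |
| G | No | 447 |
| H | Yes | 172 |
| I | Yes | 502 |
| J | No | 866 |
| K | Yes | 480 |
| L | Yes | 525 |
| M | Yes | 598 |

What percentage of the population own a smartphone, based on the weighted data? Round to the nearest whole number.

Sum of weights for 'Yes' = 424 + 313 + 415 + 55 + 879 + 172 + 502 + 480 + 525 + 598 = 4363
Total weight = 6287
Weighted proportion = 4363 / 6287 = 0.69397169 → 69.397169%

69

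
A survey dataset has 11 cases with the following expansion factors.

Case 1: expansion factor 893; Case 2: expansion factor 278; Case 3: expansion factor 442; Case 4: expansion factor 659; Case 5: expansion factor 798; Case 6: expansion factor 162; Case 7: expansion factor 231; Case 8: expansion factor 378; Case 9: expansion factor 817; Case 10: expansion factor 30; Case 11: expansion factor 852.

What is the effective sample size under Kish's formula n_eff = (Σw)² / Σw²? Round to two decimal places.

Σ wᵢ = 893 + 278 + 442 + 659 + 798 + 162 + 231 + 378 + 817 + 30 + 852 = 5540
Σ wᵢ² = 3757964
n_eff = 5540² / 3757964 = 30691600 / 3757964 = 8.167082

8.17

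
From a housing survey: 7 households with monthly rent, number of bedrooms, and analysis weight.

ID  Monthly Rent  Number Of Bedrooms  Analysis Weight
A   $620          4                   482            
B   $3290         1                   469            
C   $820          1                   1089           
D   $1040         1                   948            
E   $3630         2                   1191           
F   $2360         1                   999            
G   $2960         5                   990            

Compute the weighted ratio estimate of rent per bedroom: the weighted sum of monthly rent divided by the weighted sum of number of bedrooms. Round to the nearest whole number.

Σ wᵢ·y = 620×482 + 3290×469 + 820×1089 + 1040×948 + 3630×1191 + 2360×999 + 2960×990
  = 13332120
Σ wᵢ·x = 4×482 + 1×469 + 1×1089 + 1×948 + 2×1191 + 1×999 + 5×990
  = 1928 + 469 + 1089 + 948 + 2382 + 999 + 4950 = 12765
Ratio = 13332120 / 12765 = 1044.4277

1044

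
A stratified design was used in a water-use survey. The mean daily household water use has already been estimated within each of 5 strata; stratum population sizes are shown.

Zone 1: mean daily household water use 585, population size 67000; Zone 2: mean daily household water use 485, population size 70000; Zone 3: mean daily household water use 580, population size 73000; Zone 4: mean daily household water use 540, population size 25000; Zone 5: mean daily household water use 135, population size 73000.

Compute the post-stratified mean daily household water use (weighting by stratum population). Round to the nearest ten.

450

Σ Nₕ·x̄ₕ = 585×67000 + 485×70000 + 580×73000 + 540×25000 + 135×73000
  = 39195000 + 33950000 + 42340000 + 13500000 + 9855000 = 138840000
Σ Nₕ = 67000 + 70000 + 73000 + 25000 + 73000 = 308000
Overall mean = 138840000 / 308000 = 450.77922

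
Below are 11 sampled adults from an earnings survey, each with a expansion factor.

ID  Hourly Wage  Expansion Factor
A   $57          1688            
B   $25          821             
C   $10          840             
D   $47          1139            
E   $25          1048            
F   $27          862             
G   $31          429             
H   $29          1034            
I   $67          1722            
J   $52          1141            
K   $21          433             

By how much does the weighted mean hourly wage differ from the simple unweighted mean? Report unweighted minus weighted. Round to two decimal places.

Unweighted sum = 57 + 25 + 10 + 47 + 25 + 27 + 31 + 29 + 67 + 52 + 21 = 391
Unweighted mean = 391 / 11 = 35.545455
Weighted sum = 57×1688 + 25×821 + 10×840 + 47×1139 + 25×1048 + 27×862 + 31×429 + 29×1034 + 67×1722 + 52×1141 + 21×433
  = 96216 + 20525 + 8400 + 53533 + 26200 + 23274 + 13299 + 29986 + 115374 + 59332 + 9093 = 455232
Sum of weights = 11157
Weighted mean = 455232 / 11157 = 40.802366
Difference (unweighted minus weighted) = -5.2569117

-5.26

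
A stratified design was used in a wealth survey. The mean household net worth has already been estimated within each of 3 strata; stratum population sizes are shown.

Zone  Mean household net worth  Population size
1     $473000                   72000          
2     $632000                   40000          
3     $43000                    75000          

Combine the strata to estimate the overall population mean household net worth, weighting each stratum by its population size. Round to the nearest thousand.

Σ Nₕ·x̄ₕ = 473000×72000 + 632000×40000 + 43000×75000
  = 34056000000 + 25280000000 + 3225000000 = 62561000000
Σ Nₕ = 72000 + 40000 + 75000 = 187000
Overall mean = 62561000000 / 187000 = 334550.8

335000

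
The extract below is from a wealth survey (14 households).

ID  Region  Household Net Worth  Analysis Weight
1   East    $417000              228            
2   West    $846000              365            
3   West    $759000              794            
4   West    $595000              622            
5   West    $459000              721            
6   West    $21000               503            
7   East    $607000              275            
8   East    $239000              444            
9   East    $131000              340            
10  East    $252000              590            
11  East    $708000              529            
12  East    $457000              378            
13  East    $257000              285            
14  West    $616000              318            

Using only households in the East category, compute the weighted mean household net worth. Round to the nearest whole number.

East rows: 1, 7, 8, 9, 10, 11, 12, 13
Weighted sum = 417000×228 + 607000×275 + 239000×444 + 131000×340 + 252000×590 + 708000×529 + 457000×378 + 257000×285
  = 95076000 + 166925000 + 106116000 + 44540000 + 148680000 + 374532000 + 172746000 + 73245000 = 1181860000
Sum of weights = 3069
Weighted mean = 1181860000 / 3069 = 385096.12

385096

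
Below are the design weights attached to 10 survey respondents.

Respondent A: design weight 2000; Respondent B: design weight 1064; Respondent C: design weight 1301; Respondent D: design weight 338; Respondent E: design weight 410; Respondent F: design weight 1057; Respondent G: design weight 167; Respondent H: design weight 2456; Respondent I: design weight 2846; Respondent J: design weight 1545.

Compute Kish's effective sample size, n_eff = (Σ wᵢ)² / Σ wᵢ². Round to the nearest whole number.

Σ wᵢ = 2000 + 1064 + 1301 + 338 + 410 + 1057 + 167 + 2456 + 2846 + 1545 = 13184
Σ wᵢ² = 4000000 + 1132096 + 1692601 + 114244 + 168100 + 1117249 + 27889 + 6031936 + 8099716 + 2387025 = 24770856
n_eff = 13184² / 24770856 = 173817856 / 24770856 = 7.0170307

7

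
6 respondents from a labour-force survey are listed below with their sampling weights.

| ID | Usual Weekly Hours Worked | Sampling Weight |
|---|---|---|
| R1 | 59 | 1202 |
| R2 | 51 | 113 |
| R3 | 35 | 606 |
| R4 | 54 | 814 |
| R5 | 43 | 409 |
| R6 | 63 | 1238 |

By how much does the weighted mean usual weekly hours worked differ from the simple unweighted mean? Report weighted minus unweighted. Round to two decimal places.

3.35

Unweighted sum = 59 + 51 + 35 + 54 + 43 + 63 = 305
Unweighted mean = 305 / 6 = 50.833333
Weighted sum = 59×1202 + 51×113 + 35×606 + 54×814 + 43×409 + 63×1238
  = 70918 + 5763 + 21210 + 43956 + 17587 + 77994 = 237428
Sum of weights = 1202 + 113 + 606 + 814 + 409 + 1238 = 4382
Weighted mean = 237428 / 4382 = 54.182565
Difference (weighted minus unweighted) = 3.3492317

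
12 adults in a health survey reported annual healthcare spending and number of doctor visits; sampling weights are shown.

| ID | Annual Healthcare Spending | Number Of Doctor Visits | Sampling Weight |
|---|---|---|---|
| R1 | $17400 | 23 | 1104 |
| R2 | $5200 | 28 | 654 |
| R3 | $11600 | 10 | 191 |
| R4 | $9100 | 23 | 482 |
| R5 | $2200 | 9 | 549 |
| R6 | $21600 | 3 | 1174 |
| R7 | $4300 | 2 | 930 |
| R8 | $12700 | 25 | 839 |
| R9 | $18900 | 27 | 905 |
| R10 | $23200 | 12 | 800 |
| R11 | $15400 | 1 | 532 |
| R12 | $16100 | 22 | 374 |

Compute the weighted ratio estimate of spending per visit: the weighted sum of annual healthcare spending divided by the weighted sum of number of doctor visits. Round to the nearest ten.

Σ wᵢ·y = 17400×1104 + 5200×654 + 11600×191 + 9100×482 + 2200×549 + 21600×1174 + 4300×930 + 12700×839 + 18900×905 + 23200×800 + 15400×532 + 16100×374
  = 19209600 + 3400800 + 2215600 + 4386200 + 1207800 + 25358400 + 3999000 + 10655300 + 17104500 + 18560000 + 8192800 + 6021400 = 120311400
Σ wᵢ·x = 23×1104 + 28×654 + 10×191 + 23×482 + 9×549 + 3×1174 + 2×930 + 25×839 + 27×905 + 12×800 + 1×532 + 22×374
  = 130793
Ratio = 120311400 / 130793 = 919.86115

920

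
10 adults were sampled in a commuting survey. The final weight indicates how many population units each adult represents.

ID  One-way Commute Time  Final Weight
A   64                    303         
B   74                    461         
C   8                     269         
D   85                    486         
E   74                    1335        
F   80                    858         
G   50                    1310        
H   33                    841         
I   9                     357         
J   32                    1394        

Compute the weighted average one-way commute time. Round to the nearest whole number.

53

Weighted sum = 64×303 + 74×461 + 8×269 + 85×486 + 74×1335 + 80×858 + 50×1310 + 33×841 + 9×357 + 32×1394
  = 19392 + 34114 + 2152 + 41310 + 98790 + 68640 + 65500 + 27753 + 3213 + 44608 = 405472
Sum of weights = 303 + 461 + 269 + 486 + 1335 + 858 + 1310 + 841 + 357 + 1394 = 7614
Weighted mean = 405472 / 7614 = 53.25348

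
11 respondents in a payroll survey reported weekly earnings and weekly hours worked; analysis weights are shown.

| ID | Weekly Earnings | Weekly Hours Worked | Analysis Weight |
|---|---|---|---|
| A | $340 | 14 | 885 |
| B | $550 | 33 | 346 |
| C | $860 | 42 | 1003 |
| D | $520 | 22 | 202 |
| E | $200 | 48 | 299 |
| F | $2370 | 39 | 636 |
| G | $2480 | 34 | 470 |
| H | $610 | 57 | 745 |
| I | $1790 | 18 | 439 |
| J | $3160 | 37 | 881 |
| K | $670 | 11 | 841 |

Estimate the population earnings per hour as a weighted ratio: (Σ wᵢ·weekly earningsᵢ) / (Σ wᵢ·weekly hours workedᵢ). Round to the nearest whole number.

Σ wᵢ·y = 340×885 + 550×346 + 860×1003 + 520×202 + 200×299 + 2370×636 + 2480×470 + 610×745 + 1790×439 + 3160×881 + 670×841
  = 8779230
Σ wᵢ·x = 14×885 + 33×346 + 42×1003 + 22×202 + 48×299 + 39×636 + 34×470 + 57×745 + 18×439 + 37×881 + 11×841
  = 217729
Ratio = 8779230 / 217729 = 40.321822

40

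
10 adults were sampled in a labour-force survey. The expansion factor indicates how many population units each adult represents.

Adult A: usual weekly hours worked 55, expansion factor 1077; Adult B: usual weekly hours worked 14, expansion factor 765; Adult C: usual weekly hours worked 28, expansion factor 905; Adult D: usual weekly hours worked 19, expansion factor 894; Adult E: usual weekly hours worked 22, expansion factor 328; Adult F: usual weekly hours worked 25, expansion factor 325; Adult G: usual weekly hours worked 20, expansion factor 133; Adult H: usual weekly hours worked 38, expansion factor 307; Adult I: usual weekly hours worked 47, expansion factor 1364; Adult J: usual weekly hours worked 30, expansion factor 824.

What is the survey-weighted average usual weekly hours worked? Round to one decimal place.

Weighted sum = 230766
Sum of weights = 1077 + 765 + 905 + 894 + 328 + 325 + 133 + 307 + 1364 + 824 = 6922
Weighted mean = 230766 / 6922 = 33.338053

33.3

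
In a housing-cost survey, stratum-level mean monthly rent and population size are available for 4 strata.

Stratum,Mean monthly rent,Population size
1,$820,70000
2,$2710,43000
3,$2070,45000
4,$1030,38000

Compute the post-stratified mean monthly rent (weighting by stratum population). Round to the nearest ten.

1560

Σ Nₕ·x̄ₕ = 820×70000 + 2710×43000 + 2070×45000 + 1030×38000
  = 306220000
Σ Nₕ = 70000 + 43000 + 45000 + 38000 = 196000
Overall mean = 306220000 / 196000 = 1562.3469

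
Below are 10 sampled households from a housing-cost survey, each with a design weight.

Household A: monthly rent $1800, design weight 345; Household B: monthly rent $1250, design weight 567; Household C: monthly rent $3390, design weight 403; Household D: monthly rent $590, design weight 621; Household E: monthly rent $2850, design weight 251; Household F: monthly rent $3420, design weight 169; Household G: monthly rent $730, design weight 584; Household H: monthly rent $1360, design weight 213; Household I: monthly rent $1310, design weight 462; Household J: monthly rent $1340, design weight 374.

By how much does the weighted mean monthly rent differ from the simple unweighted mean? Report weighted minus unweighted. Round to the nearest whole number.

Unweighted sum = 1800 + 1250 + 3390 + 590 + 2850 + 3420 + 730 + 1360 + 1310 + 1340 = 18040
Unweighted mean = 18040 / 10 = 1804
Weighted sum = 1800×345 + 1250×567 + 3390×403 + 590×621 + 2850×251 + 3420×169 + 730×584 + 1360×213 + 1310×462 + 1340×374
  = 6178020
Sum of weights = 345 + 567 + 403 + 621 + 251 + 169 + 584 + 213 + 462 + 374 = 3989
Weighted mean = 6178020 / 3989 = 1548.7641
Difference (weighted minus unweighted) = -255.2359

-255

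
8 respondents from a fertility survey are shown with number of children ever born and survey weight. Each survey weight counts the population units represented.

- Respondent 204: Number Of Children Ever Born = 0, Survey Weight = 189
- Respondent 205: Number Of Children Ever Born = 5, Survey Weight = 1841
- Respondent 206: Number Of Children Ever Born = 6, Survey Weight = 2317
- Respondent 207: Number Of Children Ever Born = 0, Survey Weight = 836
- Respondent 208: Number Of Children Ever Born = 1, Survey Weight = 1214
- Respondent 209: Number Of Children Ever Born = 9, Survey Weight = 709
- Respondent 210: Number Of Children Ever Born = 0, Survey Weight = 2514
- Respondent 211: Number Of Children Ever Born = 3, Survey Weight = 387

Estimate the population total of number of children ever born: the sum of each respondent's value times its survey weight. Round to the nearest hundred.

Weighted total = 0×189 + 5×1841 + 6×2317 + 0×836 + 1×1214 + 9×709 + 0×2514 + 3×387
  = 31863

31900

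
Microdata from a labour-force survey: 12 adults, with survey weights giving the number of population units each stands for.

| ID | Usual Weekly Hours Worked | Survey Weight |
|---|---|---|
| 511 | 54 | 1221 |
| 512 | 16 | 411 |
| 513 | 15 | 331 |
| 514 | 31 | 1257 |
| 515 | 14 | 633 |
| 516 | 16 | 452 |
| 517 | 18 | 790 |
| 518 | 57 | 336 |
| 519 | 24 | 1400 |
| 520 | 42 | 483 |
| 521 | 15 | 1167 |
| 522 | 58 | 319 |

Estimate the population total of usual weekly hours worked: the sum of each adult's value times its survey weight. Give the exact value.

Weighted total = 54×1221 + 16×411 + 15×331 + 31×1257 + 14×633 + 16×452 + 18×790 + 57×336 + 24×1400 + 42×483 + 15×1167 + 58×319
  = 65934 + 6576 + 4965 + 38967 + 8862 + 7232 + 14220 + 19152 + 33600 + 20286 + 17505 + 18502 = 255801

255801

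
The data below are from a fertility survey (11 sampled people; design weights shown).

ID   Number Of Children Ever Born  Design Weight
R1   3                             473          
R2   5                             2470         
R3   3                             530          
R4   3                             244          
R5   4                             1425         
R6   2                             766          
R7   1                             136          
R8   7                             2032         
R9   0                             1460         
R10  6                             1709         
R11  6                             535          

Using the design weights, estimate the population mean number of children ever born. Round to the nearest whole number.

Weighted sum = 3×473 + 5×2470 + 3×530 + 3×244 + 4×1425 + 2×766 + 1×136 + 7×2032 + 0×1460 + 6×1709 + 6×535
  = 1419 + 12350 + 1590 + 732 + 5700 + 1532 + 136 + 14224 + 0 + 10254 + 3210 = 51147
Sum of weights = 473 + 2470 + 530 + 244 + 1425 + 766 + 136 + 2032 + 1460 + 1709 + 535 = 11780
Weighted mean = 51147 / 11780 = 4.3418506

4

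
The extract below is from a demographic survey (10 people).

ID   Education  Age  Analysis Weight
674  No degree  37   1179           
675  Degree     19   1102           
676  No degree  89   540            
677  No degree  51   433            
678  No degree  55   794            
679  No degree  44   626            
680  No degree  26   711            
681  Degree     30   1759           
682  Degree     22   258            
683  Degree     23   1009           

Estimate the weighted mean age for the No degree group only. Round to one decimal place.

47.5

No degree rows: 674, 676, 677, 678, 679, 680
Weighted sum = 37×1179 + 89×540 + 51×433 + 55×794 + 44×626 + 26×711
  = 43623 + 48060 + 22083 + 43670 + 27544 + 18486 = 203466
Sum of weights = 1179 + 540 + 433 + 794 + 626 + 711 = 4283
Weighted mean = 203466 / 4283 = 47.505487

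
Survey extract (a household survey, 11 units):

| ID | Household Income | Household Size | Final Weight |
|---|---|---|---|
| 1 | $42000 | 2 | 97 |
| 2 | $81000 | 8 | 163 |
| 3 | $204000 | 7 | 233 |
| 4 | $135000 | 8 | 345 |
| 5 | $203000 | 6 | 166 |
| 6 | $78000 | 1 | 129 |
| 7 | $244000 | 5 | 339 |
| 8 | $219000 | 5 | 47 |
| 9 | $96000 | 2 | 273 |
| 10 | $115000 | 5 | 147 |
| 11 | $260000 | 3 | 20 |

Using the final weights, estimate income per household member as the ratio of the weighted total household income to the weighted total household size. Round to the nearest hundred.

28800

Σ wᵢ·y = 296466000
Σ wᵢ·x = 2×97 + 8×163 + 7×233 + 8×345 + 6×166 + 1×129 + 5×339 + 5×47 + 2×273 + 5×147 + 3×20
  = 194 + 1304 + 1631 + 2760 + 996 + 129 + 1695 + 235 + 546 + 735 + 60 = 10285
Ratio = 296466000 / 10285 = 28825.085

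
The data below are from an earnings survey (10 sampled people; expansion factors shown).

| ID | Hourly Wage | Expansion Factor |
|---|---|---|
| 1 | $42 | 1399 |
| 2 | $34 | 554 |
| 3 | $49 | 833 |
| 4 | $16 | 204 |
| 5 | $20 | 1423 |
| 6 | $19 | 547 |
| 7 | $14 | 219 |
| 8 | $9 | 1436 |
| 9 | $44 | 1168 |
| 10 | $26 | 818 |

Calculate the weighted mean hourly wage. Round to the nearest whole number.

29

Weighted sum = 42×1399 + 34×554 + 49×833 + 16×204 + 20×1423 + 19×547 + 14×219 + 9×1436 + 44×1168 + 26×818
  = 58758 + 18836 + 40817 + 3264 + 28460 + 10393 + 3066 + 12924 + 51392 + 21268 = 249178
Sum of weights = 1399 + 554 + 833 + 204 + 1423 + 547 + 219 + 1436 + 1168 + 818 = 8601
Weighted mean = 249178 / 8601 = 28.970817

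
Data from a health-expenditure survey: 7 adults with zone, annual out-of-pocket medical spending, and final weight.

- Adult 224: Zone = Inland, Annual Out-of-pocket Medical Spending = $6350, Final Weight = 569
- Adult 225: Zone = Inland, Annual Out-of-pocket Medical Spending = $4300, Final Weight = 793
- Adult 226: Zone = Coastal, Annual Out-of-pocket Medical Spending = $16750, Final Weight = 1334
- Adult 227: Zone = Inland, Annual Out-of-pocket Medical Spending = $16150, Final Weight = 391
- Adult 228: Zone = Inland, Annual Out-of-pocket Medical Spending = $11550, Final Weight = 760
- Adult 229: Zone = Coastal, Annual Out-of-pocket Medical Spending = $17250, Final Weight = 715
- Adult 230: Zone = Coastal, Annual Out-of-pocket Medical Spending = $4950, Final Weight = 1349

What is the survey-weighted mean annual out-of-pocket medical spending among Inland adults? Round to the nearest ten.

8800

Inland rows: 224, 225, 227, 228
Weighted sum = 22115700
Sum of weights = 2513
Weighted mean = 22115700 / 2513 = 8800.5173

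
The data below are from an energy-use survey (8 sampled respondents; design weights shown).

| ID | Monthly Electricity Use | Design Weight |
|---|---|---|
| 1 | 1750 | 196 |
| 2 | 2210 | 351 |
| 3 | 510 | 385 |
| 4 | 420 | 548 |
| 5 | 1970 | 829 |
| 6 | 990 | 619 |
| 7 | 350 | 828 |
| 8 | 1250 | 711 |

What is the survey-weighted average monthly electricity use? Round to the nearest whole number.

1113

Weighted sum = 4969710
Sum of weights = 196 + 351 + 385 + 548 + 829 + 619 + 828 + 711 = 4467
Weighted mean = 4969710 / 4467 = 1112.5386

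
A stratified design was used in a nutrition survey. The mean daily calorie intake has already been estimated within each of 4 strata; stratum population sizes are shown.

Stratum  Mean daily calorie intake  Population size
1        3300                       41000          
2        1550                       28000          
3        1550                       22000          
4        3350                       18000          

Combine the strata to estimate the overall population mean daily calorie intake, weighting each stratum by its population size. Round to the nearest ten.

Σ Nₕ·x̄ₕ = 3300×41000 + 1550×28000 + 1550×22000 + 3350×18000
  = 135300000 + 43400000 + 34100000 + 60300000 = 273100000
Σ Nₕ = 41000 + 28000 + 22000 + 18000 = 109000
Overall mean = 273100000 / 109000 = 2505.5046

2510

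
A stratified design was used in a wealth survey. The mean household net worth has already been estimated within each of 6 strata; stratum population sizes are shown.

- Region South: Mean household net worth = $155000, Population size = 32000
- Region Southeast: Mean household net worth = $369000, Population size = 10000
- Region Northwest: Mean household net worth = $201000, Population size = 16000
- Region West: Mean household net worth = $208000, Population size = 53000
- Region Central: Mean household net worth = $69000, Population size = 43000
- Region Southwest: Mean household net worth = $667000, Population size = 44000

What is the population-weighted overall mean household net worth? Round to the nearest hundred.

278800

Σ Nₕ·x̄ₕ = 155000×32000 + 369000×10000 + 201000×16000 + 208000×53000 + 69000×43000 + 667000×44000
  = 4960000000 + 3690000000 + 3216000000 + 11024000000 + 2967000000 + 29348000000 = 55205000000
Σ Nₕ = 198000
Overall mean = 55205000000 / 198000 = 278813.13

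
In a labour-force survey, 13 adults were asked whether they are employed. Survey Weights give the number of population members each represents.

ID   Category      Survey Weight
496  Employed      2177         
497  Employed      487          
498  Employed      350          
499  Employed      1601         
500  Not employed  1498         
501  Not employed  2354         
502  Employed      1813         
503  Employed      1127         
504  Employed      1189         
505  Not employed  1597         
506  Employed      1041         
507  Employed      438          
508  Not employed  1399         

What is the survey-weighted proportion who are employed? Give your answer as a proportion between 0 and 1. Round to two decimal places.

0.60

Sum of weights for 'Employed' = 2177 + 487 + 350 + 1601 + 1813 + 1127 + 1189 + 1041 + 438 = 10223
Total weight = 17071
Weighted proportion = 10223 / 17071 = 0.59885185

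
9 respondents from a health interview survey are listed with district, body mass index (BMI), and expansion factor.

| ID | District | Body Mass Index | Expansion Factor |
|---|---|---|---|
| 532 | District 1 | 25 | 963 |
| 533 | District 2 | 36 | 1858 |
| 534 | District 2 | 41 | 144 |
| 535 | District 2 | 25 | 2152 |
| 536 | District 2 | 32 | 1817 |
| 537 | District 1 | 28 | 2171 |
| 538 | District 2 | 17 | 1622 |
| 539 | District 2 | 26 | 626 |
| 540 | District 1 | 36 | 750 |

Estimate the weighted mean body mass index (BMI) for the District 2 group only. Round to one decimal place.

27.8

District 2 rows: 533, 534, 535, 536, 538, 539
Weighted sum = 228586
Sum of weights = 8219
Weighted mean = 228586 / 8219 = 27.811899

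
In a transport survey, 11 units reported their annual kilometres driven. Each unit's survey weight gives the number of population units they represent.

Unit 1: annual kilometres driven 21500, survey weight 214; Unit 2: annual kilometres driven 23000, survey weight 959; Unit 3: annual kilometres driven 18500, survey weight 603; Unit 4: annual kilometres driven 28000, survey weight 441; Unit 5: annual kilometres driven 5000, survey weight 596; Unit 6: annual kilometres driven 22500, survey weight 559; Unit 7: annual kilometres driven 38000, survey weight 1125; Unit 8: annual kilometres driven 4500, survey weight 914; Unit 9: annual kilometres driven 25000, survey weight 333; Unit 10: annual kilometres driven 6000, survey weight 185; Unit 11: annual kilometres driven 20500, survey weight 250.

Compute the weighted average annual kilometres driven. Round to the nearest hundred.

20600

Weighted sum = 21500×214 + 23000×959 + 18500×603 + 28000×441 + 5000×596 + 22500×559 + 38000×1125 + 4500×914 + 25000×333 + 6000×185 + 20500×250
  = 4601000 + 22057000 + 11155500 + 12348000 + 2980000 + 12577500 + 42750000 + 4113000 + 8325000 + 1110000 + 5125000 = 127142000
Sum of weights = 6179
Weighted mean = 127142000 / 6179 = 20576.469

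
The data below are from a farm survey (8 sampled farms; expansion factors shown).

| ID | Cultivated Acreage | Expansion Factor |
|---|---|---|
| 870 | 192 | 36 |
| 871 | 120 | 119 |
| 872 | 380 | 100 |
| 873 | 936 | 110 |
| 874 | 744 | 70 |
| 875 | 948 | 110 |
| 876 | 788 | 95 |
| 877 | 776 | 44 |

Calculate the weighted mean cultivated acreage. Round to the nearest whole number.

625

Weighted sum = 192×36 + 120×119 + 380×100 + 936×110 + 744×70 + 948×110 + 788×95 + 776×44
  = 427516
Sum of weights = 36 + 119 + 100 + 110 + 70 + 110 + 95 + 44 = 684
Weighted mean = 427516 / 684 = 625.02339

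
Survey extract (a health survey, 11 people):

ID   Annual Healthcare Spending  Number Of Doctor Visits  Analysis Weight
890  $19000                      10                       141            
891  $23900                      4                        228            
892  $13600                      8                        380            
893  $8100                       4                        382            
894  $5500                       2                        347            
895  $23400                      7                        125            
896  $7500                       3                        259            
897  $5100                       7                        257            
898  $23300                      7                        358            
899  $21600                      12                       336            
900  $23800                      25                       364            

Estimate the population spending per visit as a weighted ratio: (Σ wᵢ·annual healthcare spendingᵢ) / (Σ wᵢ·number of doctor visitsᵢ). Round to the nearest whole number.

1827

Σ wᵢ·y = 19000×141 + 23900×228 + 13600×380 + 8100×382 + 5500×347 + 23400×125 + 7500×259 + 5100×257 + 23300×358 + 21600×336 + 23800×364
  = 2679000 + 5449200 + 5168000 + 3094200 + 1908500 + 2925000 + 1942500 + 1310700 + 8341400 + 7257600 + 8663200 = 48739300
Σ wᵢ·x = 10×141 + 4×228 + 8×380 + 4×382 + 2×347 + 7×125 + 3×259 + 7×257 + 7×358 + 12×336 + 25×364
  = 1410 + 912 + 3040 + 1528 + 694 + 875 + 777 + 1799 + 2506 + 4032 + 9100 = 26673
Ratio = 48739300 / 26673 = 1827.2898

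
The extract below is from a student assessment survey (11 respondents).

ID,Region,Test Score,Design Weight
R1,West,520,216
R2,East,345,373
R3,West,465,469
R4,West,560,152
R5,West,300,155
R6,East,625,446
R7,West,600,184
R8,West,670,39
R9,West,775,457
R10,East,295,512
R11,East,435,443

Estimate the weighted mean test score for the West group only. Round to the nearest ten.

West rows: R1, R3, R4, R5, R7, R8, R9
Weighted sum = 520×216 + 465×469 + 560×152 + 300×155 + 600×184 + 670×39 + 775×457
  = 112320 + 218085 + 85120 + 46500 + 110400 + 26130 + 354175 = 952730
Sum of weights = 216 + 469 + 152 + 155 + 184 + 39 + 457 = 1672
Weighted mean = 952730 / 1672 = 569.81459

570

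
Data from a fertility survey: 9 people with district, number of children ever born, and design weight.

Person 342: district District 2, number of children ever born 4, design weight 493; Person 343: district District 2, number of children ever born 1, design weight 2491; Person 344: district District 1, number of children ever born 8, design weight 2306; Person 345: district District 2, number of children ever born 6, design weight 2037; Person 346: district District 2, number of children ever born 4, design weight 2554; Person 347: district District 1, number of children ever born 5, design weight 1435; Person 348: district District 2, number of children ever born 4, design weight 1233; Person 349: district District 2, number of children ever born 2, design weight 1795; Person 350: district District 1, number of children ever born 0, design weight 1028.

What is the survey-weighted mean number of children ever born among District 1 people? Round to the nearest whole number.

District 1 rows: 344, 347, 350
Weighted sum = 8×2306 + 5×1435 + 0×1028
  = 25623
Sum of weights = 4769
Weighted mean = 25623 / 4769 = 5.3728245

5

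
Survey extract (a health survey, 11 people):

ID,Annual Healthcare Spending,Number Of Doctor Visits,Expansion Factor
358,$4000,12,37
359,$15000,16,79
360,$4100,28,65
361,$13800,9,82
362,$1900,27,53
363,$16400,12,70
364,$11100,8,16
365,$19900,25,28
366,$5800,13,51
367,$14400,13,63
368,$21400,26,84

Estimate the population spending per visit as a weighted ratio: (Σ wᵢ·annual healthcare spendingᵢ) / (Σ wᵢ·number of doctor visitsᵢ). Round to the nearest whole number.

Σ wᵢ·y = 4000×37 + 15000×79 + 4100×65 + 13800×82 + 1900×53 + 16400×70 + 11100×16 + 19900×28 + 5800×51 + 14400×63 + 21400×84
  = 7715200
Σ wᵢ·x = 12×37 + 16×79 + 28×65 + 9×82 + 27×53 + 12×70 + 8×16 + 25×28 + 13×51 + 13×63 + 26×84
  = 444 + 1264 + 1820 + 738 + 1431 + 840 + 128 + 700 + 663 + 819 + 2184 = 11031
Ratio = 7715200 / 11031 = 699.41075

699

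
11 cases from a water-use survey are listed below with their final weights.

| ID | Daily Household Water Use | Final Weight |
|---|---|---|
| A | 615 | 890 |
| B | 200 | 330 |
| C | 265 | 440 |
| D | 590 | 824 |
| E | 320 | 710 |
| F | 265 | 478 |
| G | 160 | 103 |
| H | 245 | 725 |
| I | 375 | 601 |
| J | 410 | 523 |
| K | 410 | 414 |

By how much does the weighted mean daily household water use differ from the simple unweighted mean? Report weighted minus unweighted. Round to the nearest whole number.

Unweighted sum = 615 + 200 + 265 + 590 + 320 + 265 + 160 + 245 + 375 + 410 + 410 = 3855
Unweighted mean = 3855 / 11 = 350.45455
Weighted sum = 615×890 + 200×330 + 265×440 + 590×824 + 320×710 + 265×478 + 160×103 + 245×725 + 375×601 + 410×523 + 410×414
  = 547350 + 66000 + 116600 + 486160 + 227200 + 126670 + 16480 + 177625 + 225375 + 214430 + 169740 = 2373630
Sum of weights = 6038
Weighted mean = 2373630 / 6038 = 393.11527
Difference (weighted minus unweighted) = 42.660725

43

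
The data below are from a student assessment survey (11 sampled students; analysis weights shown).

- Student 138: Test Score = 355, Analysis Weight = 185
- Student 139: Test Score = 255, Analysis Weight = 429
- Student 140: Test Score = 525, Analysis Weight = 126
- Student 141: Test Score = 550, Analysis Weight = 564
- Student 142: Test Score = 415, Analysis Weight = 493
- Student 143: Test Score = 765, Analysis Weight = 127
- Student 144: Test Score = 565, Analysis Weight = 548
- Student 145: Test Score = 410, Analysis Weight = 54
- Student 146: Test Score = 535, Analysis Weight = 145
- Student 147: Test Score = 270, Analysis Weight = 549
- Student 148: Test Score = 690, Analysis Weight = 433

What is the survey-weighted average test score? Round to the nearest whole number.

Weighted sum = 355×185 + 255×429 + 525×126 + 550×564 + 415×493 + 765×127 + 565×548 + 410×54 + 535×145 + 270×549 + 690×433
  = 1709505
Sum of weights = 185 + 429 + 126 + 564 + 493 + 127 + 548 + 54 + 145 + 549 + 433 = 3653
Weighted mean = 1709505 / 3653 = 467.9729

468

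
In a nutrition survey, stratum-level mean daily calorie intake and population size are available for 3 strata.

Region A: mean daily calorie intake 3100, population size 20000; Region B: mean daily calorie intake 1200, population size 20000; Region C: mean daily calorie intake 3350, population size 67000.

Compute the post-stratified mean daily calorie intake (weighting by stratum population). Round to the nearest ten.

Σ Nₕ·x̄ₕ = 310450000
Σ Nₕ = 20000 + 20000 + 67000 = 107000
Overall mean = 310450000 / 107000 = 2901.4019

2900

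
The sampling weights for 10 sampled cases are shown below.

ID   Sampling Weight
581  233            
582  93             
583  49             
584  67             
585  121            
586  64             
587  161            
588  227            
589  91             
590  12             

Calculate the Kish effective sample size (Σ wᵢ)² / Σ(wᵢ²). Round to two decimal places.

Σ wᵢ = 1118
Σ wᵢ² = 54289 + 8649 + 2401 + 4489 + 14641 + 4096 + 25921 + 51529 + 8281 + 144 = 174440
n_eff = 1118² / 174440 = 1249924 / 174440 = 7.165352

7.17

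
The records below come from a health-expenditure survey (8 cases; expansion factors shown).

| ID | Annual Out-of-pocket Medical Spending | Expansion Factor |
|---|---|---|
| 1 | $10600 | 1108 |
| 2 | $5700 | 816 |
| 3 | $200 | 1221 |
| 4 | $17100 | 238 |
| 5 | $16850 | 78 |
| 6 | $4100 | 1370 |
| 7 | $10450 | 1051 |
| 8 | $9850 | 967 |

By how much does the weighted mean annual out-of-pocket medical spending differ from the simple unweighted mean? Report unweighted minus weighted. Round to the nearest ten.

Unweighted sum = 10600 + 5700 + 200 + 17100 + 16850 + 4100 + 10450 + 9850 = 74850
Unweighted mean = 74850 / 8 = 9356.25
Weighted sum = 10600×1108 + 5700×816 + 200×1221 + 17100×238 + 16850×78 + 4100×1370 + 10450×1051 + 9850×967
  = 48149200
Sum of weights = 1108 + 816 + 1221 + 238 + 78 + 1370 + 1051 + 967 = 6849
Weighted mean = 48149200 / 6849 = 7030.1066
Difference (unweighted minus weighted) = 2326.1434

2330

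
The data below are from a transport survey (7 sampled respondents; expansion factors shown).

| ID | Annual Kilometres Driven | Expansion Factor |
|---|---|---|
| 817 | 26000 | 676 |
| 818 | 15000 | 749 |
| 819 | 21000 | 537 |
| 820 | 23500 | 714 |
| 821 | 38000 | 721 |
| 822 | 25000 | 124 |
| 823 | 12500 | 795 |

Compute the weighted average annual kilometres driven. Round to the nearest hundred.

Weighted sum = 26000×676 + 15000×749 + 21000×537 + 23500×714 + 38000×721 + 25000×124 + 12500×795
  = 97302500
Sum of weights = 4316
Weighted mean = 97302500 / 4316 = 22544.601

22500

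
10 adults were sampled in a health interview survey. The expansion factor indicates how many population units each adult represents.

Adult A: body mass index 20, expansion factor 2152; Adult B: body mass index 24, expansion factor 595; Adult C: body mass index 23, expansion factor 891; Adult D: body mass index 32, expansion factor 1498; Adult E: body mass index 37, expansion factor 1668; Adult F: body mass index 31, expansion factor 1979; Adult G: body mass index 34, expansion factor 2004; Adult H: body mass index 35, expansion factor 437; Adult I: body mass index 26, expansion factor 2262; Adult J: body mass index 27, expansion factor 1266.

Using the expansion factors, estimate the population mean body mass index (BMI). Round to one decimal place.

Weighted sum = 425239
Sum of weights = 14752
Weighted mean = 425239 / 14752 = 28.825854

28.8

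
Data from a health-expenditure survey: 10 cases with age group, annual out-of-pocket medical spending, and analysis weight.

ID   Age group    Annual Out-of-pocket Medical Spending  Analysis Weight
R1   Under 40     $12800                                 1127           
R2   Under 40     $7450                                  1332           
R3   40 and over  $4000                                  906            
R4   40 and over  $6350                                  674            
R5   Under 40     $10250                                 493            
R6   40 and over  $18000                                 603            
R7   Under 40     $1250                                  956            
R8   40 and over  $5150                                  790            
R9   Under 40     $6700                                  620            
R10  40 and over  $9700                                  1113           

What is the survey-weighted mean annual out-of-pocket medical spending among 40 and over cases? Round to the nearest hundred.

40 and over rows: R3, R4, R6, R8, R10
Weighted sum = 4000×906 + 6350×674 + 18000×603 + 5150×790 + 9700×1113
  = 33622500
Sum of weights = 906 + 674 + 603 + 790 + 1113 = 4086
Weighted mean = 33622500 / 4086 = 8228.7078

8200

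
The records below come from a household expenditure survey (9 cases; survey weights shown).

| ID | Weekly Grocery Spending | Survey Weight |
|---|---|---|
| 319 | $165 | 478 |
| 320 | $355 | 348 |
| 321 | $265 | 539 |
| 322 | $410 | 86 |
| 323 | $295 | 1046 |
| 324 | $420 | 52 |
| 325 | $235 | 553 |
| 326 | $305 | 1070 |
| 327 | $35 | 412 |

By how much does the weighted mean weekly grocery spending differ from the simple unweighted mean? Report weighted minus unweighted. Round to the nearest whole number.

Unweighted sum = 165 + 355 + 265 + 410 + 295 + 420 + 235 + 305 + 35 = 2485
Unweighted mean = 2485 / 9 = 276.11111
Weighted sum = 165×478 + 355×348 + 265×539 + 410×86 + 295×1046 + 420×52 + 235×553 + 305×1070 + 35×412
  = 78870 + 123540 + 142835 + 35260 + 308570 + 21840 + 129955 + 326350 + 14420 = 1181640
Sum of weights = 478 + 348 + 539 + 86 + 1046 + 52 + 553 + 1070 + 412 = 4584
Weighted mean = 1181640 / 4584 = 257.77487
Difference (weighted minus unweighted) = -18.336242

-18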